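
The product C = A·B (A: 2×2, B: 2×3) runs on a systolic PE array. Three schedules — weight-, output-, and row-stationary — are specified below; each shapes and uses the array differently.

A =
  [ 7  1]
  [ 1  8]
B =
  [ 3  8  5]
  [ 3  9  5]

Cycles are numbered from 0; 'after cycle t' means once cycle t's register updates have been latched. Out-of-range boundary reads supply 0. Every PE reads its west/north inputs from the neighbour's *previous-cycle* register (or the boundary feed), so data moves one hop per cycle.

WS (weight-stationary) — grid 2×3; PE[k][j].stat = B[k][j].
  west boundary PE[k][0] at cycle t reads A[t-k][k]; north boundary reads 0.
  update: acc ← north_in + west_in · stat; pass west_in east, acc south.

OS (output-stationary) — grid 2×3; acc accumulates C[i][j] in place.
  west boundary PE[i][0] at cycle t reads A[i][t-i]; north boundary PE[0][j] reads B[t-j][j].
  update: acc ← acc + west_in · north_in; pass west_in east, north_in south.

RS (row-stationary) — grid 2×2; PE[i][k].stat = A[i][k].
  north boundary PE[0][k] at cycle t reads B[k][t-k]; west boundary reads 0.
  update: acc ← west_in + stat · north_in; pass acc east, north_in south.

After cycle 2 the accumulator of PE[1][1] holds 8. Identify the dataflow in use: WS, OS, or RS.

— WS: 2×3; PE[1][1] trace:
  c0 r1c1: 0 / 0 / 0
  c1 r1c1: 0 / 0 / 0
  c2 r1c1: 65 / 1 / 65
— OS: 2×3; PE[1][1] trace:
  c0 r1c1: 0 / 0 / 0
  c1 r1c1: 0 / 0 / 0
  c2 r1c1: 8 / 1 / 8
— RS: 2×2; PE[1][1] trace:
  c0 r1c1: 0 / 0 / 0
  c1 r1c1: 0 / 0 / 0
  c2 r1c1: 27 / 27 / 3

dataflow = OS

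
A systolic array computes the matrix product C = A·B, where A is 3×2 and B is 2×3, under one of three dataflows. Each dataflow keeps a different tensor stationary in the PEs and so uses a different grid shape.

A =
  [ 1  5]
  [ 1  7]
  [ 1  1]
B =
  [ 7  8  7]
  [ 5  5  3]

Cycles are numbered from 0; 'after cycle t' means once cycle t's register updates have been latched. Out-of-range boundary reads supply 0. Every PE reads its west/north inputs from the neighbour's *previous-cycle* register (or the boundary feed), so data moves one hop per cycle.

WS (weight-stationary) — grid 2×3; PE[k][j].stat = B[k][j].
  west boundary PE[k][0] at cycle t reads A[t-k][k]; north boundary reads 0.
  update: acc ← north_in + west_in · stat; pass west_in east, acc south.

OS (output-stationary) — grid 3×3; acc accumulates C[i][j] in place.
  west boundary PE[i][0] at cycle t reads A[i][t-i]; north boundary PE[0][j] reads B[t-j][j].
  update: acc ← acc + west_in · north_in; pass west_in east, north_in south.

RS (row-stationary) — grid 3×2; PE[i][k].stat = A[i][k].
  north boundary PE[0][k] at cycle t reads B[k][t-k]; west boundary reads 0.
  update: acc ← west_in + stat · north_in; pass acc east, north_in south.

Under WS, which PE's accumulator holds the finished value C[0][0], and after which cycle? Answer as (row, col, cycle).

(row, col, cycle) = (1, 0, 1)

WS: C[0][0] accumulates in PE[1][0]:
  0: (1,0).acc=0  regs=<0,0>
  1: (1,0).acc=32  regs=<5,32>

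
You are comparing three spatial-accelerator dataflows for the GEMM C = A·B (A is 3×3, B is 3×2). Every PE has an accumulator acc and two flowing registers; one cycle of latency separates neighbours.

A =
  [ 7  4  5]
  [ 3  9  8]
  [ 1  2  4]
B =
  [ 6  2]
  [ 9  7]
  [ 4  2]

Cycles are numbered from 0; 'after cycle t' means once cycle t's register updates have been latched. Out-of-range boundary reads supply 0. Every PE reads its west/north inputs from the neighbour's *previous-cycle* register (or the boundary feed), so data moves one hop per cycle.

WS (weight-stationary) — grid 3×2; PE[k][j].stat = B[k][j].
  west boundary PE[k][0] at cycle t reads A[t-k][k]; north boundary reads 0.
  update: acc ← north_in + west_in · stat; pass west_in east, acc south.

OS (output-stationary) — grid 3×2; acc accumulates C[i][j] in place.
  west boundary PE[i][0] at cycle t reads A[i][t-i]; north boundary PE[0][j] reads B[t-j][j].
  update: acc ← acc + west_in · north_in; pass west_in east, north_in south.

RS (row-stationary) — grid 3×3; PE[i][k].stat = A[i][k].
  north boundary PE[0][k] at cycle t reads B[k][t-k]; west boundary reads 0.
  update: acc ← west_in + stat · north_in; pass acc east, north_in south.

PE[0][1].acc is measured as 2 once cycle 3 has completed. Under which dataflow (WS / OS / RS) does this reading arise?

WS [3×2] PE[0][1] across cycles:
  step 0 · PE0,1: acc=0; fwd→0 fwd↓0
  step 1 · PE0,1: acc=14; fwd→7 fwd↓14
  step 2 · PE0,1: acc=6; fwd→3 fwd↓6
  step 3 · PE0,1: acc=2; fwd→1 fwd↓2
OS [3×2] PE[0][1] across cycles:
  step 0 · PE0,1: acc=0; fwd→0 fwd↓0
  step 1 · PE0,1: acc=14; fwd→7 fwd↓2
  step 2 · PE0,1: acc=42; fwd→4 fwd↓7
  step 3 · PE0,1: acc=52; fwd→5 fwd↓2
RS [3×3] PE[0][1] across cycles:
  step 0 · PE0,1: acc=0; fwd→0 fwd↓0
  step 1 · PE0,1: acc=78; fwd→78 fwd↓9
  step 2 · PE0,1: acc=42; fwd→42 fwd↓7
  step 3 · PE0,1: acc=0; fwd→0 fwd↓0

dataflow = WS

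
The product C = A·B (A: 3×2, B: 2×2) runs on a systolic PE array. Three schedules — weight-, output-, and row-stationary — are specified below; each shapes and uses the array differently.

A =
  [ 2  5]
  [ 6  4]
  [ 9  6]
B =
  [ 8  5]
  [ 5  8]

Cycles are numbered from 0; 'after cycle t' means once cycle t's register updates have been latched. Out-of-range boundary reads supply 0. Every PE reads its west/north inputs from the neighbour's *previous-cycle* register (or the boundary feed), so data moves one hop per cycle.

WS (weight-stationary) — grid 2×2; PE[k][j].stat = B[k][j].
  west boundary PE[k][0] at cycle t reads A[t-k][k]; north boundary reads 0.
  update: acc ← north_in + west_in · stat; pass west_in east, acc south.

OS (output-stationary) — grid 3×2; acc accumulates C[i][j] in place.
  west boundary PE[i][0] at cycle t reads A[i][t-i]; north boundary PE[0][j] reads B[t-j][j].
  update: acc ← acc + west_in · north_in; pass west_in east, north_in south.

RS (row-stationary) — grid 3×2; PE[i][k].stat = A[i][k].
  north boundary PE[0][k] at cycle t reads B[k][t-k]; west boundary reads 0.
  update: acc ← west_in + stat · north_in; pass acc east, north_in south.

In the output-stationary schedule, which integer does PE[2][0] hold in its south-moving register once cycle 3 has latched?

register = 5

Tracing OS — 3×2 array, target PE[2][0]:
  0: (1,0).acc=0  regs=<0,0>
  0: (2,0).acc=0  regs=<0,0>
  1: (1,0).acc=48  regs=<6,8>
  1: (2,0).acc=0  regs=<0,0>
  2: (1,0).acc=68  regs=<4,5>
  2: (2,0).acc=72  regs=<9,8>
  3: (1,0).acc=68  regs=<0,0>
  3: (2,0).acc=102  regs=<6,5>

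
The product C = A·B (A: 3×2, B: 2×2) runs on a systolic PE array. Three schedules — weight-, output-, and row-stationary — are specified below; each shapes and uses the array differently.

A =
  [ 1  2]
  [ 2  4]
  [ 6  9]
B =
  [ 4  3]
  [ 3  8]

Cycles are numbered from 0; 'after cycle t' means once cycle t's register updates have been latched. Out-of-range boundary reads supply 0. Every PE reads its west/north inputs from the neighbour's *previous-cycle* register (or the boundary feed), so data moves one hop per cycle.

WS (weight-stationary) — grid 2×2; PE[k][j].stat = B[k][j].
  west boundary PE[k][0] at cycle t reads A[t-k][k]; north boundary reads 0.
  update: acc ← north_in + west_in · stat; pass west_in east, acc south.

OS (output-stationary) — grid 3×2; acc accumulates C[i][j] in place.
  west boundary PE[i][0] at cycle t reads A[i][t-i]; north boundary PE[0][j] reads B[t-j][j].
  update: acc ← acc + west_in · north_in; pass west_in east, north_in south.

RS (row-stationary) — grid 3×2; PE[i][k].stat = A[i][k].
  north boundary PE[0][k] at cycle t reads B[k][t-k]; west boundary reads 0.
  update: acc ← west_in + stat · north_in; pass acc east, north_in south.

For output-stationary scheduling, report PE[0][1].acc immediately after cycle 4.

OS (3×2). Following PE[0][1] plus its west/north inputs:
  cycle 0: PE[0][0] → acc 4, east 1, south 4
  cycle 0: PE[0][1] → acc 0, east 0, south 0
  cycle 1: PE[0][0] → acc 10, east 2, south 3
  cycle 1: PE[0][1] → acc 3, east 1, south 3
  cycle 2: PE[0][0] → acc 10, east 0, south 0
  cycle 2: PE[0][1] → acc 19, east 2, south 8
  cycle 3: PE[0][0] → acc 10, east 0, south 0
  cycle 3: PE[0][1] → acc 19, east 0, south 0
  cycle 4: PE[0][0] → acc 10, east 0, south 0
  cycle 4: PE[0][1] → acc 19, east 0, south 0

PE[0][1].acc = 19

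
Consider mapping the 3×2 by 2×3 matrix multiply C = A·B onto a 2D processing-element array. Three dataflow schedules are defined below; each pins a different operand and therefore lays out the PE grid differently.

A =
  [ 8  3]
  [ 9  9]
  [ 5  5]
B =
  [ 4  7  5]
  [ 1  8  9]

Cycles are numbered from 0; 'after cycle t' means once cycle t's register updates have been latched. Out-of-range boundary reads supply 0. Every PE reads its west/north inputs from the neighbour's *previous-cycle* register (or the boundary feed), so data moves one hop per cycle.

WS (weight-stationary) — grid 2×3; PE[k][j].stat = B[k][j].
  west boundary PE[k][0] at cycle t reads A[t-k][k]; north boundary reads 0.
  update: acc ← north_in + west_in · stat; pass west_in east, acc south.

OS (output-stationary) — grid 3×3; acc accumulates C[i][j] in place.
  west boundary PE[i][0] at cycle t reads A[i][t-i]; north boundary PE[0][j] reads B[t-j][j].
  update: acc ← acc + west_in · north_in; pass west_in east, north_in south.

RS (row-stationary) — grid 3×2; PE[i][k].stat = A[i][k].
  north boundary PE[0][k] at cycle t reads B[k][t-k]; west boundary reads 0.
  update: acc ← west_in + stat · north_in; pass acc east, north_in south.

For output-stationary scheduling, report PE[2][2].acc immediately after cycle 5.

OS 3×3: PE[2][2] cycle-by-cycle (with neighbour feeds):
  c0 r1c2: 0 / 0 / 0
  c0 r2c1: 0 / 0 / 0
  c0 r2c2: 0 / 0 / 0
  c1 r1c2: 0 / 0 / 0
  c1 r2c1: 0 / 0 / 0
  c1 r2c2: 0 / 0 / 0
  c2 r1c2: 0 / 0 / 0
  c2 r2c1: 0 / 0 / 0
  c2 r2c2: 0 / 0 / 0
  c3 r1c2: 45 / 9 / 5
  c3 r2c1: 35 / 5 / 7
  c3 r2c2: 0 / 0 / 0
  c4 r1c2: 126 / 9 / 9
  c4 r2c1: 75 / 5 / 8
  c4 r2c2: 25 / 5 / 5
  c5 r1c2: 126 / 0 / 0
  c5 r2c1: 75 / 0 / 0
  c5 r2c2: 70 / 5 / 9

PE[2][2].acc = 70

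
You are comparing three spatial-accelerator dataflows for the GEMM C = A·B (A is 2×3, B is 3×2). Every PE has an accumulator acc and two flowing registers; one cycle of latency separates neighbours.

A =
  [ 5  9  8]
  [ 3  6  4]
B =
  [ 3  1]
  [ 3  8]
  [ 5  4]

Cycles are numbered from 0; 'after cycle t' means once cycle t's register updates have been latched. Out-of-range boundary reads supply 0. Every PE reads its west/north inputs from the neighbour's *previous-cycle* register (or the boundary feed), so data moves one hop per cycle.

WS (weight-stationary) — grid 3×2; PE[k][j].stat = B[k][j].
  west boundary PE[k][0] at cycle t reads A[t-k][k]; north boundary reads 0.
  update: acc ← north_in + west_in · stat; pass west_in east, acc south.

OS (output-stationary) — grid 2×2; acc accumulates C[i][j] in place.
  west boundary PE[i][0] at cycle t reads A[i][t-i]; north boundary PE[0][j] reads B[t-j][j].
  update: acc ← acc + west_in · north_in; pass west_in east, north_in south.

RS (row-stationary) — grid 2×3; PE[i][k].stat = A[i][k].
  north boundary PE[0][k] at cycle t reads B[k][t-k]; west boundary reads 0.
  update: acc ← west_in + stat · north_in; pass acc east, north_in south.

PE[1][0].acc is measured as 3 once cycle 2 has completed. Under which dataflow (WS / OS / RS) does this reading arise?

WS (3×2 grid), PE[1][0]:
  step 0 · PE1,0: acc=0; fwd→0 fwd↓0
  step 1 · PE1,0: acc=42; fwd→9 fwd↓42
  step 2 · PE1,0: acc=27; fwd→6 fwd↓27
OS (2×2 grid), PE[1][0]:
  step 0 · PE1,0: acc=0; fwd→0 fwd↓0
  step 1 · PE1,0: acc=9; fwd→3 fwd↓3
  step 2 · PE1,0: acc=27; fwd→6 fwd↓3
RS (2×3 grid), PE[1][0]:
  step 0 · PE1,0: acc=0; fwd→0 fwd↓0
  step 1 · PE1,0: acc=9; fwd→9 fwd↓3
  step 2 · PE1,0: acc=3; fwd→3 fwd↓1

dataflow = RS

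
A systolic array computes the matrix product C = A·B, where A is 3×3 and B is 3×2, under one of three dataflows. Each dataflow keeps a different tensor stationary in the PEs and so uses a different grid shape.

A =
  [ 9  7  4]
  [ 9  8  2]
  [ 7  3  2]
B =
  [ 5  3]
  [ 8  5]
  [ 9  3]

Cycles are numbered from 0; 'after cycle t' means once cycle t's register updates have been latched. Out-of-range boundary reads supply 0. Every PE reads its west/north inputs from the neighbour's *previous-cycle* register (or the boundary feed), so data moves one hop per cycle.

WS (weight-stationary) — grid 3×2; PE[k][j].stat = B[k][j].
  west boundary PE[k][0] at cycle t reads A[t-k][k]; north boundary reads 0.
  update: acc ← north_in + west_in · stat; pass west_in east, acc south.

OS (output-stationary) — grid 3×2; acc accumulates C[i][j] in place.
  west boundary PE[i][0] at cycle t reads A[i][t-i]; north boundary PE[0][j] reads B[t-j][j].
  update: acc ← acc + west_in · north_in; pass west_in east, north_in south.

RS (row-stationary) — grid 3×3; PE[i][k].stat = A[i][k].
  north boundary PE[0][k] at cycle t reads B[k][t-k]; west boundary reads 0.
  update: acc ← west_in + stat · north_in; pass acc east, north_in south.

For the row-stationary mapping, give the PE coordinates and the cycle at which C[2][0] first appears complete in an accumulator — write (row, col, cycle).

(row, col, cycle) = (2, 2, 4)

RS: C[2][0] accumulates in PE[2][2]:
  c0 r2c2: 0 / 0 / 0
  c1 r2c2: 0 / 0 / 0
  c2 r2c2: 0 / 0 / 0
  c3 r2c2: 0 / 0 / 0
  c4 r2c2: 77 / 77 / 9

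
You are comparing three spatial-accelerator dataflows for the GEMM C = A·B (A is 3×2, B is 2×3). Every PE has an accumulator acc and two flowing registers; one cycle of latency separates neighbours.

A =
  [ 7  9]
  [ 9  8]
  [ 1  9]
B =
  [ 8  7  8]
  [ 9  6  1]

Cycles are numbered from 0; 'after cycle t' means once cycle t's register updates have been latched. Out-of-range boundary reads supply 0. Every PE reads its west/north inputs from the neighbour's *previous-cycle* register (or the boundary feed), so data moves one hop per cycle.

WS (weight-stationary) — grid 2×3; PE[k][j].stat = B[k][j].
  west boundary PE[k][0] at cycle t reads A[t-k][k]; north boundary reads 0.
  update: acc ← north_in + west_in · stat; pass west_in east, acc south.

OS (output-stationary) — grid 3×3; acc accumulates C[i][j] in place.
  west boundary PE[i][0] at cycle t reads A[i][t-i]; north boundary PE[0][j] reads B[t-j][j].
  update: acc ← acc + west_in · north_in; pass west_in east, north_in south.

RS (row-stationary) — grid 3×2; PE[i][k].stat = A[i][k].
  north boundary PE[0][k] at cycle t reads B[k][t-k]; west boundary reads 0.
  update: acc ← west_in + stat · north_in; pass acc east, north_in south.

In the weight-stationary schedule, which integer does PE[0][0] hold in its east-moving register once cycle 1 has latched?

register = 9

WS 2×3: PE[0][0] cycle-by-cycle (with neighbour feeds):
  @0  [0,0]  acc 56  |  →7  ↓56
  @1  [0,0]  acc 72  |  →9  ↓72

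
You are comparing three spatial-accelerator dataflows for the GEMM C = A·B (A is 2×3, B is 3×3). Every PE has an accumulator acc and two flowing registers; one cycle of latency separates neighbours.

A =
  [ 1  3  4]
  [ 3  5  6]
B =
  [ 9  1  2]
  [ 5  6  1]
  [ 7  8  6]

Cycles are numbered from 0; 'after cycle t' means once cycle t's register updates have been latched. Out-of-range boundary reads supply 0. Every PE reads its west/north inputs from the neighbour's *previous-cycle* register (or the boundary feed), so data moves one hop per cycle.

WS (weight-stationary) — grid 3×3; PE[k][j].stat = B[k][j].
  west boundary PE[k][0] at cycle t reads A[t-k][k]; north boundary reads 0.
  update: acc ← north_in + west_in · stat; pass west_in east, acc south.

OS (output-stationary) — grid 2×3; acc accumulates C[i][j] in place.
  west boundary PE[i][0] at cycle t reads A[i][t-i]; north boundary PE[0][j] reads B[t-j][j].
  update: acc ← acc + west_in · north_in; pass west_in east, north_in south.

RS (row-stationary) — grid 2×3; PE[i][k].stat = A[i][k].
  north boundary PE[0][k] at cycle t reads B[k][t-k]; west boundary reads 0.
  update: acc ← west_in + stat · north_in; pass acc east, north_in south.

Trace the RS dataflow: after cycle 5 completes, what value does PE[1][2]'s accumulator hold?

PE[1][2].acc = 47

RS (2×3). Following PE[1][2] plus its west/north inputs:
  @0  [0,2]  acc 0  |  →0  ↓0
  @0  [1,1]  acc 0  |  →0  ↓0
  @0  [1,2]  acc 0  |  →0  ↓0
  @1  [0,2]  acc 0  |  →0  ↓0
  @1  [1,1]  acc 0  |  →0  ↓0
  @1  [1,2]  acc 0  |  →0  ↓0
  @2  [0,2]  acc 52  |  →52  ↓7
  @2  [1,1]  acc 52  |  →52  ↓5
  @2  [1,2]  acc 0  |  →0  ↓0
  @3  [0,2]  acc 51  |  →51  ↓8
  @3  [1,1]  acc 33  |  →33  ↓6
  @3  [1,2]  acc 94  |  →94  ↓7
  @4  [0,2]  acc 29  |  →29  ↓6
  @4  [1,1]  acc 11  |  →11  ↓1
  @4  [1,2]  acc 81  |  →81  ↓8
  @5  [0,2]  acc 0  |  →0  ↓0
  @5  [1,1]  acc 0  |  →0  ↓0
  @5  [1,2]  acc 47  |  →47  ↓6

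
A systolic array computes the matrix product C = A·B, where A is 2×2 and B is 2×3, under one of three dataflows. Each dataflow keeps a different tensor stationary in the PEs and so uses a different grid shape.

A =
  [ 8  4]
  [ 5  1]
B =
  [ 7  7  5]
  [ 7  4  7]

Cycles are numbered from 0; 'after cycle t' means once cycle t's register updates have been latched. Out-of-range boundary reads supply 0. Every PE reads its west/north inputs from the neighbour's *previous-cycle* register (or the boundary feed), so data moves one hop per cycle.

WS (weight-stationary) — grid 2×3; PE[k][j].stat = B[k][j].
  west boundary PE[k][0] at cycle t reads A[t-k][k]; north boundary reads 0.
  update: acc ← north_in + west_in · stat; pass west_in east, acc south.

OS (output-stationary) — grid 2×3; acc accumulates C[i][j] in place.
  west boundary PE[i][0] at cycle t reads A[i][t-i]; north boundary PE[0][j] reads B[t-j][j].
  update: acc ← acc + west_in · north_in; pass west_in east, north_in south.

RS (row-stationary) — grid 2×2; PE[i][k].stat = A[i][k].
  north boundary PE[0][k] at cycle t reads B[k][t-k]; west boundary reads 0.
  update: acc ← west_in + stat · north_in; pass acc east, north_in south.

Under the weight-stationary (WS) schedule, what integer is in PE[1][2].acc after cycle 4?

WS 2×3: PE[1][2] cycle-by-cycle (with neighbour feeds):
  step 0 · PE0,2: acc=0; fwd→0 fwd↓0
  step 0 · PE1,1: acc=0; fwd→0 fwd↓0
  step 0 · PE1,2: acc=0; fwd→0 fwd↓0
  step 1 · PE0,2: acc=0; fwd→0 fwd↓0
  step 1 · PE1,1: acc=0; fwd→0 fwd↓0
  step 1 · PE1,2: acc=0; fwd→0 fwd↓0
  step 2 · PE0,2: acc=40; fwd→8 fwd↓40
  step 2 · PE1,1: acc=72; fwd→4 fwd↓72
  step 2 · PE1,2: acc=0; fwd→0 fwd↓0
  step 3 · PE0,2: acc=25; fwd→5 fwd↓25
  step 3 · PE1,1: acc=39; fwd→1 fwd↓39
  step 3 · PE1,2: acc=68; fwd→4 fwd↓68
  step 4 · PE0,2: acc=0; fwd→0 fwd↓0
  step 4 · PE1,1: acc=0; fwd→0 fwd↓0
  step 4 · PE1,2: acc=32; fwd→1 fwd↓32

PE[1][2].acc = 32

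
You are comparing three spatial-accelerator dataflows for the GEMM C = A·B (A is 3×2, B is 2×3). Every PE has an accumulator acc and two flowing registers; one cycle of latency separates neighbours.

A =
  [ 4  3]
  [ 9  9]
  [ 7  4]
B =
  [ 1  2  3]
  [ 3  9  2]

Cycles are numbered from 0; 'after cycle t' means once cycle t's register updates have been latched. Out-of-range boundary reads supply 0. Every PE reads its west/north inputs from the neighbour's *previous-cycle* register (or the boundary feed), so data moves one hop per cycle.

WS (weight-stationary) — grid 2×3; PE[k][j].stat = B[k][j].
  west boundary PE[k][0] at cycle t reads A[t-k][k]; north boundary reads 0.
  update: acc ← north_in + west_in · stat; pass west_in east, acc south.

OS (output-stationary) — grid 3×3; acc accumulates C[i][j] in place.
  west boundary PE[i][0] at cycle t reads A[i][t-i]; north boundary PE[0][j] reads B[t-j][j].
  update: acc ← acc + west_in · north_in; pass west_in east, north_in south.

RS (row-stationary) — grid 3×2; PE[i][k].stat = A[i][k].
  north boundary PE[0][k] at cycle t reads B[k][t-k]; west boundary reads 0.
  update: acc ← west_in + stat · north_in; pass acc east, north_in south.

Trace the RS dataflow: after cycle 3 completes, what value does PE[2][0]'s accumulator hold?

RS on a 3×2 grid — tracing PE[2][0] and its feeders:
  step 0 · PE1,0: acc=0; fwd→0 fwd↓0
  step 0 · PE2,0: acc=0; fwd→0 fwd↓0
  step 1 · PE1,0: acc=9; fwd→9 fwd↓1
  step 1 · PE2,0: acc=0; fwd→0 fwd↓0
  step 2 · PE1,0: acc=18; fwd→18 fwd↓2
  step 2 · PE2,0: acc=7; fwd→7 fwd↓1
  step 3 · PE1,0: acc=27; fwd→27 fwd↓3
  step 3 · PE2,0: acc=14; fwd→14 fwd↓2

PE[2][0].acc = 14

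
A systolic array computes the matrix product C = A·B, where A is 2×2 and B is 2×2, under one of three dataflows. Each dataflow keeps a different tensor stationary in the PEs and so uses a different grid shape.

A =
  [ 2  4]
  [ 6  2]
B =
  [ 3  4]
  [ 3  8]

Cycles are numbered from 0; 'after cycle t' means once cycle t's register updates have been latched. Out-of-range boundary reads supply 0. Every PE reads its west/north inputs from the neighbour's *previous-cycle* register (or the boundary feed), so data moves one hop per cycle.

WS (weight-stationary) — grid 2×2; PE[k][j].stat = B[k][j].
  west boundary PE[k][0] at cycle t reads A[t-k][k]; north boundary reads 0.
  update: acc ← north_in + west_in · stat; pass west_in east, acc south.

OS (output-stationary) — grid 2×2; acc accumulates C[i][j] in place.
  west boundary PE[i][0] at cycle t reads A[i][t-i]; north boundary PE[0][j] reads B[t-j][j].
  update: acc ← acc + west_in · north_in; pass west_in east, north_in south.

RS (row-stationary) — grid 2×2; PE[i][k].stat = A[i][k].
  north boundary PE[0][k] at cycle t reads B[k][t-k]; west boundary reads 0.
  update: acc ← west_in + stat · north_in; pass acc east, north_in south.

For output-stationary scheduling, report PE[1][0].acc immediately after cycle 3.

PE[1][0].acc = 24

OS (2×2). Following PE[1][0] plus its west/north inputs:
  [0] (0,0) acc=6 (h:2 v:3)
  [0] (1,0) acc=0 (h:0 v:0)
  [1] (0,0) acc=18 (h:4 v:3)
  [1] (1,0) acc=18 (h:6 v:3)
  [2] (0,0) acc=18 (h:0 v:0)
  [2] (1,0) acc=24 (h:2 v:3)
  [3] (0,0) acc=18 (h:0 v:0)
  [3] (1,0) acc=24 (h:0 v:0)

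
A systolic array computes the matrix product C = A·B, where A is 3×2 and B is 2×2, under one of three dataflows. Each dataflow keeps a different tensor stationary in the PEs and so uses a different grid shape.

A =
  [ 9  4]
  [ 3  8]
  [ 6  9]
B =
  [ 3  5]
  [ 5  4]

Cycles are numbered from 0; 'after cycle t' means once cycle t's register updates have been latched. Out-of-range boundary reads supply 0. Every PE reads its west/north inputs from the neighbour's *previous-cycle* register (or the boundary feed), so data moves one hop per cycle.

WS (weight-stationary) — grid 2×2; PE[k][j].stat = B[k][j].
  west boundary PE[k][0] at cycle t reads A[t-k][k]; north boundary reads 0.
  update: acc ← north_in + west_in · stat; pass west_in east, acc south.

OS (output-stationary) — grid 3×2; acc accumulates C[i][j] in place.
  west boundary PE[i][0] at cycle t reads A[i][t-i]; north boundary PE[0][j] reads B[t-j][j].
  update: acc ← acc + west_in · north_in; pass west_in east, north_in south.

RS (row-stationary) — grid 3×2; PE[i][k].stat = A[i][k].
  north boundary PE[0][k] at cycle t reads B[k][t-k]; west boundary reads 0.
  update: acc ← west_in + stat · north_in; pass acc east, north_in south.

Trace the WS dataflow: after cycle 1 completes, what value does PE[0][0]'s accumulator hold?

WS on a 2×2 grid — tracing PE[0][0] and its feeders:
  after 0 — PE[0][0] acc=27, pass-E 9, pass-S 27
  after 1 — PE[0][0] acc=9, pass-E 3, pass-S 9

PE[0][0].acc = 9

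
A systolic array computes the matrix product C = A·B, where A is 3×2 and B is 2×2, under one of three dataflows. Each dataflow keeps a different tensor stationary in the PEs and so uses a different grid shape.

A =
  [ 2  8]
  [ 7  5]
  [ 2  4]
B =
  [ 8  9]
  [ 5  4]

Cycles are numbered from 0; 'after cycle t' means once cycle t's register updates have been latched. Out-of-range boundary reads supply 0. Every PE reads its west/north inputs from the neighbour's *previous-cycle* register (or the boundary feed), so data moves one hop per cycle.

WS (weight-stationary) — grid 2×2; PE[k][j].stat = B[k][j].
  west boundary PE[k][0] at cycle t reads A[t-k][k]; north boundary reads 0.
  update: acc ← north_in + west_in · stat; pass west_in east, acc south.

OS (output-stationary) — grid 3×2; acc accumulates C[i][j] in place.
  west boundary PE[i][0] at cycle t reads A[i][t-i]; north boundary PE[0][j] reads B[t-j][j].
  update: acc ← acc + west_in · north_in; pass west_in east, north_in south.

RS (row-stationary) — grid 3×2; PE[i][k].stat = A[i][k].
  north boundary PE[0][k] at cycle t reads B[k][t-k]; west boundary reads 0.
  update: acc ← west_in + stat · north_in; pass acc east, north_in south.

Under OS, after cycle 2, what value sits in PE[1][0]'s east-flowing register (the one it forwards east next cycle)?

register = 5

Tracing OS — 3×2 array, target PE[1][0]:
  after 0 — PE[0][0] acc=16, pass-E 2, pass-S 8
  after 0 — PE[1][0] acc=0, pass-E 0, pass-S 0
  after 1 — PE[0][0] acc=56, pass-E 8, pass-S 5
  after 1 — PE[1][0] acc=56, pass-E 7, pass-S 8
  after 2 — PE[0][0] acc=56, pass-E 0, pass-S 0
  after 2 — PE[1][0] acc=81, pass-E 5, pass-S 5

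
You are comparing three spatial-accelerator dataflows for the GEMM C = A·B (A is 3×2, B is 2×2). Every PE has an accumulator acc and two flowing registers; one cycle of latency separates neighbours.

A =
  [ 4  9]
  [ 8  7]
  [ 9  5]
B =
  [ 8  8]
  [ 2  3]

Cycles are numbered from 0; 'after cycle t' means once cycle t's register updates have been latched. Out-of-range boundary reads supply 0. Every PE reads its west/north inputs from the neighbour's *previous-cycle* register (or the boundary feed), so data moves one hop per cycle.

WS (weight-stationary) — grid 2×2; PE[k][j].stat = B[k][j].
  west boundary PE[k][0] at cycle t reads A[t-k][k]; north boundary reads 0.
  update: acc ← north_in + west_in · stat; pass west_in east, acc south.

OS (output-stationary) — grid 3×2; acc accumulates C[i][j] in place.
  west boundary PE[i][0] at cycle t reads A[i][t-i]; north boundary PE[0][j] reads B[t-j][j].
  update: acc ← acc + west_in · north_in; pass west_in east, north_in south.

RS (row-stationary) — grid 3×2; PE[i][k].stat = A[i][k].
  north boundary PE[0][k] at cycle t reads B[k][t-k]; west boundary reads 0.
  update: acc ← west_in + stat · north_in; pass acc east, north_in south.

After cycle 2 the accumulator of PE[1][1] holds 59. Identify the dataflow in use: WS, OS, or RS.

WS [2×2] PE[1][1] across cycles:
  step 0 · PE1,1: acc=0; fwd→0 fwd↓0
  step 1 · PE1,1: acc=0; fwd→0 fwd↓0
  step 2 · PE1,1: acc=59; fwd→9 fwd↓59
OS [3×2] PE[1][1] across cycles:
  step 0 · PE1,1: acc=0; fwd→0 fwd↓0
  step 1 · PE1,1: acc=0; fwd→0 fwd↓0
  step 2 · PE1,1: acc=64; fwd→8 fwd↓8
RS [3×2] PE[1][1] across cycles:
  step 0 · PE1,1: acc=0; fwd→0 fwd↓0
  step 1 · PE1,1: acc=0; fwd→0 fwd↓0
  step 2 · PE1,1: acc=78; fwd→78 fwd↓2

dataflow = WS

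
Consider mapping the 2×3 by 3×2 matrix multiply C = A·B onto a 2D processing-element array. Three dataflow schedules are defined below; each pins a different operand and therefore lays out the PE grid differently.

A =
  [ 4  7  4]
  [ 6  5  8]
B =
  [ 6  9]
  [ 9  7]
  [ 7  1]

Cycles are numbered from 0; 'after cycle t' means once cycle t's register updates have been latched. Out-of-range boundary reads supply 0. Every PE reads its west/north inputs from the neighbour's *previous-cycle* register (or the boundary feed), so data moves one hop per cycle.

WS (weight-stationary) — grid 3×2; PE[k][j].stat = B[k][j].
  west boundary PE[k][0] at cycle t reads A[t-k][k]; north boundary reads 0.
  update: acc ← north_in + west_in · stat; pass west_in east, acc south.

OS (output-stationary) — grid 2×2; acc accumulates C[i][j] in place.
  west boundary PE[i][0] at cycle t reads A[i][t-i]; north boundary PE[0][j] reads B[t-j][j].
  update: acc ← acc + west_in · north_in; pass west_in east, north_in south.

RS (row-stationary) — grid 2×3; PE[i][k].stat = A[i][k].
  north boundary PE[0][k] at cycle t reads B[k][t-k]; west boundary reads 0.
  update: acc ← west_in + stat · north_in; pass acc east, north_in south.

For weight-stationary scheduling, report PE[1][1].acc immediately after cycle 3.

Tracing WS — 3×2 array, target PE[1][1]:
  0: (0,1).acc=0  regs=<0,0>
  0: (1,0).acc=0  regs=<0,0>
  0: (1,1).acc=0  regs=<0,0>
  1: (0,1).acc=36  regs=<4,36>
  1: (1,0).acc=87  regs=<7,87>
  1: (1,1).acc=0  regs=<0,0>
  2: (0,1).acc=54  regs=<6,54>
  2: (1,0).acc=81  regs=<5,81>
  2: (1,1).acc=85  regs=<7,85>
  3: (0,1).acc=0  regs=<0,0>
  3: (1,0).acc=0  regs=<0,0>
  3: (1,1).acc=89  regs=<5,89>

PE[1][1].acc = 89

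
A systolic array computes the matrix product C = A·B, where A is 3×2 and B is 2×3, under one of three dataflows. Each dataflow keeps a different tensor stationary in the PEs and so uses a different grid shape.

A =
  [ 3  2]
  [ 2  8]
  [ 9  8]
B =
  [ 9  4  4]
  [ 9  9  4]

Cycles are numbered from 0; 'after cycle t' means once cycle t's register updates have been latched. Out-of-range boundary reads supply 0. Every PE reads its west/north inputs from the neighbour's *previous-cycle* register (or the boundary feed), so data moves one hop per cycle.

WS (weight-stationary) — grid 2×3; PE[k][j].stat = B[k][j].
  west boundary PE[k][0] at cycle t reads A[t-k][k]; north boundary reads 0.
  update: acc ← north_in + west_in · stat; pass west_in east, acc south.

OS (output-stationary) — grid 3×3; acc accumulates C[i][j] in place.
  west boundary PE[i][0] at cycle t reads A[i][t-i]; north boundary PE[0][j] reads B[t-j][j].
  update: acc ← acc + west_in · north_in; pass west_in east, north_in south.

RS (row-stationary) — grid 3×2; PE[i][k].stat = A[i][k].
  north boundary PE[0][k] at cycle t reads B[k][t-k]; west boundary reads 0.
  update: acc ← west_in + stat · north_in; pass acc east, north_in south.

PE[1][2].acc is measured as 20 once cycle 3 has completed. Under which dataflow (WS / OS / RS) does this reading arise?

dataflow = WS

Under WS (2×3), PE[1][2]:
  cycle 0: PE[1][2] → acc 0, east 0, south 0
  cycle 1: PE[1][2] → acc 0, east 0, south 0
  cycle 2: PE[1][2] → acc 0, east 0, south 0
  cycle 3: PE[1][2] → acc 20, east 2, south 20
Under OS (3×3), PE[1][2]:
  cycle 0: PE[1][2] → acc 0, east 0, south 0
  cycle 1: PE[1][2] → acc 0, east 0, south 0
  cycle 2: PE[1][2] → acc 0, east 0, south 0
  cycle 3: PE[1][2] → acc 8, east 2, south 4
RS: PE[1][2] is outside its 3×2 grid.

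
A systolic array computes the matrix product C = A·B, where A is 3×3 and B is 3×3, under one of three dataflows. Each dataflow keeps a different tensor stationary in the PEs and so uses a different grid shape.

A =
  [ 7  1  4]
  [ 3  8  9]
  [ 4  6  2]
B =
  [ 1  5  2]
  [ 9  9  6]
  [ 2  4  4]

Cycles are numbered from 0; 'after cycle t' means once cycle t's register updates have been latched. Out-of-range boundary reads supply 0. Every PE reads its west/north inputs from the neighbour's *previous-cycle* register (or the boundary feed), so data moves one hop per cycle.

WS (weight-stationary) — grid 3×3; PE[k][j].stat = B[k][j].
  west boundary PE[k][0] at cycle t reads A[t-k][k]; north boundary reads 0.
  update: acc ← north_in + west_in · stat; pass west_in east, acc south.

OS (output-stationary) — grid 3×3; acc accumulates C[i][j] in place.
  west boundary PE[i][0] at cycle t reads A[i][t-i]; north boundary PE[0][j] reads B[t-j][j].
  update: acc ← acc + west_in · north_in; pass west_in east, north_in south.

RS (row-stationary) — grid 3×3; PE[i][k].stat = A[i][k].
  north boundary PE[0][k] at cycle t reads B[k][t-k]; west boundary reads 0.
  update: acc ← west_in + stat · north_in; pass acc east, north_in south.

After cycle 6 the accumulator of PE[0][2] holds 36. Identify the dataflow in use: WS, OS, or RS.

WS (3×3 grid), PE[0][2]:
  step 0 · PE0,2: acc=0; fwd→0 fwd↓0
  step 1 · PE0,2: acc=0; fwd→0 fwd↓0
  step 2 · PE0,2: acc=14; fwd→7 fwd↓14
  step 3 · PE0,2: acc=6; fwd→3 fwd↓6
  step 4 · PE0,2: acc=8; fwd→4 fwd↓8
  step 5 · PE0,2: acc=0; fwd→0 fwd↓0
  step 6 · PE0,2: acc=0; fwd→0 fwd↓0
OS (3×3 grid), PE[0][2]:
  step 0 · PE0,2: acc=0; fwd→0 fwd↓0
  step 1 · PE0,2: acc=0; fwd→0 fwd↓0
  step 2 · PE0,2: acc=14; fwd→7 fwd↓2
  step 3 · PE0,2: acc=20; fwd→1 fwd↓6
  step 4 · PE0,2: acc=36; fwd→4 fwd↓4
  step 5 · PE0,2: acc=36; fwd→0 fwd↓0
  step 6 · PE0,2: acc=36; fwd→0 fwd↓0
RS (3×3 grid), PE[0][2]:
  step 0 · PE0,2: acc=0; fwd→0 fwd↓0
  step 1 · PE0,2: acc=0; fwd→0 fwd↓0
  step 2 · PE0,2: acc=24; fwd→24 fwd↓2
  step 3 · PE0,2: acc=60; fwd→60 fwd↓4
  step 4 · PE0,2: acc=36; fwd→36 fwd↓4
  step 5 · PE0,2: acc=0; fwd→0 fwd↓0
  step 6 · PE0,2: acc=0; fwd→0 fwd↓0

dataflow = OS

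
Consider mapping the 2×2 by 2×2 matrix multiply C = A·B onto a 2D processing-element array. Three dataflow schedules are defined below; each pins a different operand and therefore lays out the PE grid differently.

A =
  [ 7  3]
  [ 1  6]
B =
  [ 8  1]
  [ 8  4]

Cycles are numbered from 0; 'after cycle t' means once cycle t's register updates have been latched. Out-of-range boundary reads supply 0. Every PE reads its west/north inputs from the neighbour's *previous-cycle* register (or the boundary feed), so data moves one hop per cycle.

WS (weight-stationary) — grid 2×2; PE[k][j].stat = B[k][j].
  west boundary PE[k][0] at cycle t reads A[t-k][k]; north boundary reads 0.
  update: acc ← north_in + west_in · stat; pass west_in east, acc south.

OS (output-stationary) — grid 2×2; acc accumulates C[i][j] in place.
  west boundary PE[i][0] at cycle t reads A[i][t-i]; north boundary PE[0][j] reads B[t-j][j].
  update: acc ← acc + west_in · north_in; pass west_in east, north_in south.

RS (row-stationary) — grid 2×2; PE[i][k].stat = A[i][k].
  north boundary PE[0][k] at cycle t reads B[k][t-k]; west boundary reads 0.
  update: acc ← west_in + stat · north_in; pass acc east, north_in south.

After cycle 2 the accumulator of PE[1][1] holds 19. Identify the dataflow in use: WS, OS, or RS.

dataflow = WS

WS (2×2 grid), PE[1][1]:
  step 0 · PE1,1: acc=0; fwd→0 fwd↓0
  step 1 · PE1,1: acc=0; fwd→0 fwd↓0
  step 2 · PE1,1: acc=19; fwd→3 fwd↓19
OS (2×2 grid), PE[1][1]:
  step 0 · PE1,1: acc=0; fwd→0 fwd↓0
  step 1 · PE1,1: acc=0; fwd→0 fwd↓0
  step 2 · PE1,1: acc=1; fwd→1 fwd↓1
RS (2×2 grid), PE[1][1]:
  step 0 · PE1,1: acc=0; fwd→0 fwd↓0
  step 1 · PE1,1: acc=0; fwd→0 fwd↓0
  step 2 · PE1,1: acc=56; fwd→56 fwd↓8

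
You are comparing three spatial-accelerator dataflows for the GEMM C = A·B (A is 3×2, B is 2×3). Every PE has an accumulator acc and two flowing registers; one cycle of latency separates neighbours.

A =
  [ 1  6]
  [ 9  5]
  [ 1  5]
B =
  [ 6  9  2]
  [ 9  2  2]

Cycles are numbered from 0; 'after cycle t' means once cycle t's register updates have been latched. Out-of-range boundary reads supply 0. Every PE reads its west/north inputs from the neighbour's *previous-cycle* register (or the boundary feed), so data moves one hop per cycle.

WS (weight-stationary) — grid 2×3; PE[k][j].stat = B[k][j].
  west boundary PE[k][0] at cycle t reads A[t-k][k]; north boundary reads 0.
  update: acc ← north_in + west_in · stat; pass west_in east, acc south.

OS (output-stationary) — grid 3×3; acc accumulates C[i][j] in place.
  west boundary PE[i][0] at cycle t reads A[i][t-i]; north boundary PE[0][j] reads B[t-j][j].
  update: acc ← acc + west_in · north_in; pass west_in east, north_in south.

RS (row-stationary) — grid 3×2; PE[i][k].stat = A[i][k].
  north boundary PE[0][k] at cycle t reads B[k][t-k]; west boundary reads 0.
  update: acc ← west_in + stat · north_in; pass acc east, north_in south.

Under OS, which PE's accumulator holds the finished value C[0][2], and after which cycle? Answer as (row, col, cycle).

OS — PE[0][2] is where C[0][2] collects:
  [0] (0,2) acc=0 (h:0 v:0)
  [1] (0,2) acc=0 (h:0 v:0)
  [2] (0,2) acc=2 (h:1 v:2)
  [3] (0,2) acc=14 (h:6 v:2)

(row, col, cycle) = (0, 2, 3)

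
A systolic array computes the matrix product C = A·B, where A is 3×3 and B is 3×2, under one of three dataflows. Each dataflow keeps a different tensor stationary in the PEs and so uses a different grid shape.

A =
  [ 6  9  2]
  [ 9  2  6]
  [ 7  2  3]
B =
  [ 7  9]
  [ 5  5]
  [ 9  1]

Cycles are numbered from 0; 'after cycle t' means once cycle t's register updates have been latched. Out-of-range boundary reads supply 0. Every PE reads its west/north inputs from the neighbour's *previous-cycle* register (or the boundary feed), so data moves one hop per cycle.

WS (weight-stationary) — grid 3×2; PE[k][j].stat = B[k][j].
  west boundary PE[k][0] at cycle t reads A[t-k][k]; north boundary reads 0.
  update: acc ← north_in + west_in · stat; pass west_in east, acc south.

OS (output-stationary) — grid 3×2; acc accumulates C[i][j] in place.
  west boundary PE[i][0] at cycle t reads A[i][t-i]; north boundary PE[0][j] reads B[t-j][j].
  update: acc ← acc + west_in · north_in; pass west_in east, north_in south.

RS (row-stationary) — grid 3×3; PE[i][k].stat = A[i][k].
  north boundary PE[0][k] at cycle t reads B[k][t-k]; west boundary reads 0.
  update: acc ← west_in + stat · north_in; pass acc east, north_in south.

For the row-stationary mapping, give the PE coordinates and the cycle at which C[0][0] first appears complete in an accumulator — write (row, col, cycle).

RS — PE[0][2] is where C[0][0] collects:
  cycle 0: PE[0][2] → acc 0, east 0, south 0
  cycle 1: PE[0][2] → acc 0, east 0, south 0
  cycle 2: PE[0][2] → acc 105, east 105, south 9

(row, col, cycle) = (0, 2, 2)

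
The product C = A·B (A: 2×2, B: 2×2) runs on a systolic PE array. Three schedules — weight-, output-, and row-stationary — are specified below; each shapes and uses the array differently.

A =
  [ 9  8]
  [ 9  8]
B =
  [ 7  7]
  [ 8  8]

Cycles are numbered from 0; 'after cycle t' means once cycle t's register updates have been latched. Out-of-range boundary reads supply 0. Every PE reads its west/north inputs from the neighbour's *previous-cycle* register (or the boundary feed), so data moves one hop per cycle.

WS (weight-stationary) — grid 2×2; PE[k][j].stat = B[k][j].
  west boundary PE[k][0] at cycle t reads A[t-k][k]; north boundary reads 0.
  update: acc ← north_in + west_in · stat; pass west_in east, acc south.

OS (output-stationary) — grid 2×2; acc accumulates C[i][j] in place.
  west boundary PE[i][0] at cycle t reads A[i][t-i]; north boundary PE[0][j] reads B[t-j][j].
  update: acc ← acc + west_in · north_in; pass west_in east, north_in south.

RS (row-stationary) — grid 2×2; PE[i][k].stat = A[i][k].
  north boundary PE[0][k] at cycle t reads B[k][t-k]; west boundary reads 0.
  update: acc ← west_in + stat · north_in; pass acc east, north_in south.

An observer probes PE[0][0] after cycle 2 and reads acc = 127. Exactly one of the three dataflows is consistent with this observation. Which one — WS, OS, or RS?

dataflow = OS

— WS: 2×2; PE[0][0] trace:
  after 0 — PE[0][0] acc=63, pass-E 9, pass-S 63
  after 1 — PE[0][0] acc=63, pass-E 9, pass-S 63
  after 2 — PE[0][0] acc=0, pass-E 0, pass-S 0
— OS: 2×2; PE[0][0] trace:
  after 0 — PE[0][0] acc=63, pass-E 9, pass-S 7
  after 1 — PE[0][0] acc=127, pass-E 8, pass-S 8
  after 2 — PE[0][0] acc=127, pass-E 0, pass-S 0
— RS: 2×2; PE[0][0] trace:
  after 0 — PE[0][0] acc=63, pass-E 63, pass-S 7
  after 1 — PE[0][0] acc=63, pass-E 63, pass-S 7
  after 2 — PE[0][0] acc=0, pass-E 0, pass-S 0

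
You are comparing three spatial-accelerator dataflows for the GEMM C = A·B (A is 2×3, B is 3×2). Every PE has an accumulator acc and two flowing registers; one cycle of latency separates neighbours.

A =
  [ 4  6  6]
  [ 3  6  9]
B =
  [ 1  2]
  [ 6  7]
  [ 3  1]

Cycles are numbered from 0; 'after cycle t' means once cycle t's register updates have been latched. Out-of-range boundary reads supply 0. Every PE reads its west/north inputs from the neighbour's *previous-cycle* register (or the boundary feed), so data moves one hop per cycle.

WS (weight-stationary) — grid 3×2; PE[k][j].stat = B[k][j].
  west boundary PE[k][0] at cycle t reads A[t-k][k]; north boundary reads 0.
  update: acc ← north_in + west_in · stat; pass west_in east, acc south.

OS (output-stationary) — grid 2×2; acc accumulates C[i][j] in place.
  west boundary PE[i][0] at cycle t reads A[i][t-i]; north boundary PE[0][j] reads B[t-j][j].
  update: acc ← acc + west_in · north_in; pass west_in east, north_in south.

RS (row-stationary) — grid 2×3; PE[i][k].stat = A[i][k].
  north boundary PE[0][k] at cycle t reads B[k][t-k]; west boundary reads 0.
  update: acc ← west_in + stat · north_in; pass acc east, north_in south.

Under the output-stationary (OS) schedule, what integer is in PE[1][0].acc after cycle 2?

PE[1][0].acc = 39

OS on a 2×2 grid — tracing PE[1][0] and its feeders:
  c0 r0c0: 4 / 4 / 1
  c0 r1c0: 0 / 0 / 0
  c1 r0c0: 40 / 6 / 6
  c1 r1c0: 3 / 3 / 1
  c2 r0c0: 58 / 6 / 3
  c2 r1c0: 39 / 6 / 6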